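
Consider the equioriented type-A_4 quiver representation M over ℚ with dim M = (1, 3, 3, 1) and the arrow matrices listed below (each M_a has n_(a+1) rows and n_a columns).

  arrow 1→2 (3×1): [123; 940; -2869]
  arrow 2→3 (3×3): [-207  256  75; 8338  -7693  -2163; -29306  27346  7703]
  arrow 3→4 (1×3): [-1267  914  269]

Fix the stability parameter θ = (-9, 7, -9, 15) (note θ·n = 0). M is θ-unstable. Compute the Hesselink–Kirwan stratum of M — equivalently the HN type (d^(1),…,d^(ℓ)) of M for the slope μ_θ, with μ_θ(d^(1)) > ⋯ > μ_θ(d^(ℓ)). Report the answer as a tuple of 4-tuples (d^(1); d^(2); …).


Barcode: M ≅ I[1,4], I[2,3]^2. HN layers by μ_θ (3 steps, strictly decreasing):
  μ^(1)=15; μ^(2)=-1; μ^(3)=-9

((0, 0, 0, 1); (0, 3, 3, 0); (1, 0, 0, 0))


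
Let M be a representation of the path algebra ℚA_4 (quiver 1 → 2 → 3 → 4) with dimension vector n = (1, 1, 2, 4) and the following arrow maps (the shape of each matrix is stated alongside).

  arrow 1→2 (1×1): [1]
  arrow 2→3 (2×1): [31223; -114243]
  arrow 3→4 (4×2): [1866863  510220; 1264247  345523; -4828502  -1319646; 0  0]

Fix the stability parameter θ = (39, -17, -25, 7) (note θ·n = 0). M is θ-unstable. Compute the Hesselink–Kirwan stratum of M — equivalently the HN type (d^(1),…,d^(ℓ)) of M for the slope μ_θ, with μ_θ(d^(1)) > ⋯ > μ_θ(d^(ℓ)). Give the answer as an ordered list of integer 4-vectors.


Barcode: M ≅ I[1,4], I[3,4], I[4,4]^2. HN layers by μ_θ (3 steps, strictly decreasing):
  μ^(1)=7; μ^(2)=-1; μ^(3)=-25

((0, 0, 0, 4); (1, 1, 1, 0); (0, 0, 1, 0))


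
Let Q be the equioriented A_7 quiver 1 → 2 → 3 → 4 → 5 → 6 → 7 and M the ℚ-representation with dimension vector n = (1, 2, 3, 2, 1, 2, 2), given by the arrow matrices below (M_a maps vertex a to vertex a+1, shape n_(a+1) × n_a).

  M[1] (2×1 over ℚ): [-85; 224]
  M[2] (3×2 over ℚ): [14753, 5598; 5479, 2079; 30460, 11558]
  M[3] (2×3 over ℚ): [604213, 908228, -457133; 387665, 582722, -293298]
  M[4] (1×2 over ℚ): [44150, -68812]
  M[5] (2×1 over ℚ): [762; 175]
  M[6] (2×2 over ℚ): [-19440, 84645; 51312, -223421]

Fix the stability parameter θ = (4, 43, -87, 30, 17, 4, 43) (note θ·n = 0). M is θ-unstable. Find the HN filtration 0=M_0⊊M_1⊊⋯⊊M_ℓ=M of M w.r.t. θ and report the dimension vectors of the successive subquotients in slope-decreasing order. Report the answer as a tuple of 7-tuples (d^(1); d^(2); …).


Interval decomposition of M: I[1,7], I[2,4], I[3,3], I[6,6], I[7,7].
HN type (ℓ=7): μ^(1)=43; μ^(2)=30; μ^(3)=17; μ^(4)=4; μ^(5)=-40/3; μ^(6)=-22; μ^(7)=-87

((0, 0, 0, 0, 0, 0, 2); (0, 0, 0, 1, 0, 0, 0); (0, 0, 0, 1, 1, 1, 0); (0, 0, 0, 0, 0, 1, 0); (1, 1, 1, 0, 0, 0, 0); (0, 1, 1, 0, 0, 0, 0); (0, 0, 1, 0, 0, 0, 0))


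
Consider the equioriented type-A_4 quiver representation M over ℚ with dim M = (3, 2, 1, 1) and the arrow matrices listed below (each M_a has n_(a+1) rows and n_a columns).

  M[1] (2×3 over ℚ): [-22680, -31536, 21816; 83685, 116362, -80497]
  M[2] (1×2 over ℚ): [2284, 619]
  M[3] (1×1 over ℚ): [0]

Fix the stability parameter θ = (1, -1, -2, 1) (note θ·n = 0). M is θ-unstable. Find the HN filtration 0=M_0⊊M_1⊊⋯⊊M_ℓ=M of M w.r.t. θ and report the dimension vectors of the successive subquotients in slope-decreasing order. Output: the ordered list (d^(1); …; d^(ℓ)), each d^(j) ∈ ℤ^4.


Via rank(M_{q-1}∘⋯∘M_p): M ≅ I[1,1]^2, I[1,3], I[2,2], I[4,4].
μ_θ-semistable layers: μ^(1)=1; μ^(2)=-2/3; μ^(3)=-1

((2, 0, 0, 1); (1, 1, 1, 0); (0, 1, 0, 0))


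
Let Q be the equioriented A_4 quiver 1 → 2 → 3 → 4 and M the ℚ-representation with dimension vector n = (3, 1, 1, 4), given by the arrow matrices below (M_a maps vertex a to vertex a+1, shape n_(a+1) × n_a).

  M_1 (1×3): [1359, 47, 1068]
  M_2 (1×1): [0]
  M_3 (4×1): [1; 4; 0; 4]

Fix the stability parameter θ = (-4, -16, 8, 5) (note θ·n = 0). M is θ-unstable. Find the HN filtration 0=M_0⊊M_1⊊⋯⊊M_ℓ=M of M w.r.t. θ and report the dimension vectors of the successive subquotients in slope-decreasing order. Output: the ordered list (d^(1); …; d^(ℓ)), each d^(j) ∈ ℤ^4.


Barcode: M ≅ I[1,1]^2, I[1,2], I[3,4], I[4,4]^3. HN layers by μ_θ (4 steps, strictly decreasing):
  μ^(1)=13/2; μ^(2)=5; μ^(3)=-4; μ^(4)=-10

((0, 0, 1, 1); (0, 0, 0, 3); (2, 0, 0, 0); (1, 1, 0, 0))


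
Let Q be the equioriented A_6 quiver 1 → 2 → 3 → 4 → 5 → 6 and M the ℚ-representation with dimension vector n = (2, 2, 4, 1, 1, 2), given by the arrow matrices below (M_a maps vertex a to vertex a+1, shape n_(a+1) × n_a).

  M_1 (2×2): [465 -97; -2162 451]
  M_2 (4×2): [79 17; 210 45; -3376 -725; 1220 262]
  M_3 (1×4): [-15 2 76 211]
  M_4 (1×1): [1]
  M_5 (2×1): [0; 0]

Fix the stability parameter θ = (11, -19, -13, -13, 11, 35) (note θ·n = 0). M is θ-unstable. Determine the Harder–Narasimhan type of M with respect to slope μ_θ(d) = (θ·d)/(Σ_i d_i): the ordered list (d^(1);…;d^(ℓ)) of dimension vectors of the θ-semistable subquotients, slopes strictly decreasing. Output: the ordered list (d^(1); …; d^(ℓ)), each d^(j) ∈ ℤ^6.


Barcode: M ≅ I[1,3], I[1,5], I[3,3]^2, I[6,6]^2. HN layers by μ_θ (5 steps, strictly decreasing):
  μ^(1)=35; μ^(2)=11; μ^(3)=-7; μ^(4)=-17/2; μ^(5)=-13

((0, 0, 0, 0, 0, 2); (0, 0, 0, 0, 1, 0); (1, 1, 1, 0, 0, 0); (1, 1, 1, 1, 0, 0); (0, 0, 2, 0, 0, 0))


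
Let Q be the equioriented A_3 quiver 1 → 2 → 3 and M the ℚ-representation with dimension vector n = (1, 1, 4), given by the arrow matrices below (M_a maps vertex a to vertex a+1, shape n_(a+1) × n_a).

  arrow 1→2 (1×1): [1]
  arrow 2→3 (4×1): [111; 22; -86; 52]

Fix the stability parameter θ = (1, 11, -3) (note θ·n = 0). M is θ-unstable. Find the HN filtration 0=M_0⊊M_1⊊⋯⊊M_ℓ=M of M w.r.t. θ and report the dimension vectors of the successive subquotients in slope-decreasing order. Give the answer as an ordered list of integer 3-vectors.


Barcode: M ≅ I[1,3], I[3,3]^3. HN layers by μ_θ (3 steps, strictly decreasing):
  μ^(1)=4; μ^(2)=1; μ^(3)=-3

((0, 1, 1); (1, 0, 0); (0, 0, 3))


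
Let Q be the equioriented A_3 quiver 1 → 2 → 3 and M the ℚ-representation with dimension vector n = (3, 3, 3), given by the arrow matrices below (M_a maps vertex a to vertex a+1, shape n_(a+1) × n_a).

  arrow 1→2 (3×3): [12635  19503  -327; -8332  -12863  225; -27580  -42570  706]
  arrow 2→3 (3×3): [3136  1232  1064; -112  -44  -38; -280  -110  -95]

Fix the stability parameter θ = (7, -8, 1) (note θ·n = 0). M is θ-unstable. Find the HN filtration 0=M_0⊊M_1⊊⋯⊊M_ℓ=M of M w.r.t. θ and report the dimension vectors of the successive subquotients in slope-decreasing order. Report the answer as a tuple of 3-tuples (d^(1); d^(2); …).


Barcode: M ≅ I[1,2]^2, I[1,3], I[3,3]^2. HN layers by μ_θ (2 steps, strictly decreasing):
  μ^(1)=1; μ^(2)=-1/2

((0, 0, 3); (3, 3, 0))


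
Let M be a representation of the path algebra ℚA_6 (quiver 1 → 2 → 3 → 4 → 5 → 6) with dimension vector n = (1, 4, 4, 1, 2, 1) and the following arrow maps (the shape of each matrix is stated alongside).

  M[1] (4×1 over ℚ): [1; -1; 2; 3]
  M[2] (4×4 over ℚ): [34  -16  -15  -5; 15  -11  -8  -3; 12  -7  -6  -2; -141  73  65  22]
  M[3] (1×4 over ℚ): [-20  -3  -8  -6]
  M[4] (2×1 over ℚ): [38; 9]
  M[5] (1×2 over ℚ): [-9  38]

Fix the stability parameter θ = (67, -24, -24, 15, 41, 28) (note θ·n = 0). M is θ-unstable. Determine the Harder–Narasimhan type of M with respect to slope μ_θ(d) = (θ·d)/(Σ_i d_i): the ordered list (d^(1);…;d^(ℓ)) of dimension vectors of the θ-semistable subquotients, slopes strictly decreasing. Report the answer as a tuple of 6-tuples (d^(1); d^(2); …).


Barcode: M ≅ I[1,5], I[2,2], I[2,3]^2, I[3,3], I[5,6]. HN layers by μ_θ (5 steps, strictly decreasing):
  μ^(1)=41; μ^(2)=69/2; μ^(3)=15; μ^(4)=19/3; μ^(5)=-24

((0, 0, 0, 0, 1, 0); (0, 0, 0, 0, 1, 1); (0, 0, 0, 1, 0, 0); (1, 1, 1, 0, 0, 0); (0, 3, 3, 0, 0, 0))


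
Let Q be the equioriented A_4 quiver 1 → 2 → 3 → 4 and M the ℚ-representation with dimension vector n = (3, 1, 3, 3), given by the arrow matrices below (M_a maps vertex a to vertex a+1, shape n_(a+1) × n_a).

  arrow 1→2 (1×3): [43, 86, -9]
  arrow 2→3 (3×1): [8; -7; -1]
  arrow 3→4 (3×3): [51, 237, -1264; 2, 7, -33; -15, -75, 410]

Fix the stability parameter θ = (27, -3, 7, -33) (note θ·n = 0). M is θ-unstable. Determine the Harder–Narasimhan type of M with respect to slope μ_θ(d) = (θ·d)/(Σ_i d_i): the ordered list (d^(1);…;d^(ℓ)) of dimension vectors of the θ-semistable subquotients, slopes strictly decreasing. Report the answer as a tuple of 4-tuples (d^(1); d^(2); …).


Via rank(M_{q-1}∘⋯∘M_p): M ≅ I[1,1]^2, I[1,4], I[3,3], I[3,4], I[4,4].
μ_θ-semistable layers: μ^(1)=27; μ^(2)=7; μ^(3)=-1/2; μ^(4)=-13; μ^(5)=-33

((2, 0, 0, 0); (0, 0, 1, 0); (1, 1, 1, 1); (0, 0, 1, 1); (0, 0, 0, 1))


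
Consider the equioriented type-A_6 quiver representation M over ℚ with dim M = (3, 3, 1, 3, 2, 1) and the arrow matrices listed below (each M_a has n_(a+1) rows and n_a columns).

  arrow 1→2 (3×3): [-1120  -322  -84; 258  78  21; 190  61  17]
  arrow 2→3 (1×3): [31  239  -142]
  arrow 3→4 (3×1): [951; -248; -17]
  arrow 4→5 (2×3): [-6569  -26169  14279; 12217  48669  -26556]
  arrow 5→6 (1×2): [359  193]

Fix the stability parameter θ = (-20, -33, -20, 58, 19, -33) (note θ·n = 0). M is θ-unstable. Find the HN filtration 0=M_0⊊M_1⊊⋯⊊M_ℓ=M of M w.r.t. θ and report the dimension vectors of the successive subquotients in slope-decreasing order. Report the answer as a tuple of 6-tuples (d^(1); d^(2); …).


Via rank(M_{q-1}∘⋯∘M_p): M ≅ I[1,1], I[1,2], I[1,6], I[2,2], I[4,4], I[4,5].
μ_θ-semistable layers: μ^(1)=58; μ^(2)=77/2; μ^(3)=44/3; μ^(4)=-20; μ^(5)=-53/2; μ^(6)=-33

((0, 0, 0, 1, 0, 0); (0, 0, 0, 1, 1, 0); (0, 0, 0, 1, 1, 1); (1, 0, 1, 0, 0, 0); (2, 2, 0, 0, 0, 0); (0, 1, 0, 0, 0, 0))


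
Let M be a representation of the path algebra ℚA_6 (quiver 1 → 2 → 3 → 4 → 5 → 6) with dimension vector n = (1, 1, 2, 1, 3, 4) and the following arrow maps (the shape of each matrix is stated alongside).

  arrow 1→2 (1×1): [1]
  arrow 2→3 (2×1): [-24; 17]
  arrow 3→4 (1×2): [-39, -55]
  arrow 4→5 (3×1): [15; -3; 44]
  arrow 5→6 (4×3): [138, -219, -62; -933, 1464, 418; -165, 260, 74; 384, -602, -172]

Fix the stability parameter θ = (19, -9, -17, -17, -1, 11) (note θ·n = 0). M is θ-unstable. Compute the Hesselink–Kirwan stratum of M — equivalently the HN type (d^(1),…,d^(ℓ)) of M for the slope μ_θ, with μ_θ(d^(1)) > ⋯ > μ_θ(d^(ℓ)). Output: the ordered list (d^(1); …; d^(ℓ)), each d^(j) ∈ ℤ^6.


Via rank(M_{q-1}∘⋯∘M_p): M ≅ I[1,6], I[3,3], I[5,5], I[5,6], I[6,6]^2.
μ_θ-semistable layers: μ^(1)=11; μ^(2)=-1; μ^(3)=-6; μ^(4)=-17

((0, 0, 0, 0, 0, 4); (0, 0, 0, 0, 3, 0); (1, 1, 1, 1, 0, 0); (0, 0, 1, 0, 0, 0))


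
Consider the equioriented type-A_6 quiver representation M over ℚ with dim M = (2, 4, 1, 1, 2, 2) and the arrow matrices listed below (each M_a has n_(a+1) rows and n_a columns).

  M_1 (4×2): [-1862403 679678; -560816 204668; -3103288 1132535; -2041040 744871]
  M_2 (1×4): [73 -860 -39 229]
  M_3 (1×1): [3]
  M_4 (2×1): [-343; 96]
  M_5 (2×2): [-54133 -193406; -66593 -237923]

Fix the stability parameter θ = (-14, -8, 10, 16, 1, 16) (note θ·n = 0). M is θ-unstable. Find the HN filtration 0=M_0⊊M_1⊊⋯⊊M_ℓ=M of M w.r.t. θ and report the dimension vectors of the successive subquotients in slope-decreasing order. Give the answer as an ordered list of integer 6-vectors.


Via rank(M_{q-1}∘⋯∘M_p): M ≅ I[1,2], I[1,6], I[2,2]^2, I[5,6].
μ_θ-semistable layers: μ^(1)=16; μ^(2)=9; μ^(3)=1; μ^(4)=-8; μ^(5)=-14

((0, 0, 0, 0, 0, 2); (0, 0, 1, 1, 1, 0); (0, 0, 0, 0, 1, 0); (0, 4, 0, 0, 0, 0); (2, 0, 0, 0, 0, 0))


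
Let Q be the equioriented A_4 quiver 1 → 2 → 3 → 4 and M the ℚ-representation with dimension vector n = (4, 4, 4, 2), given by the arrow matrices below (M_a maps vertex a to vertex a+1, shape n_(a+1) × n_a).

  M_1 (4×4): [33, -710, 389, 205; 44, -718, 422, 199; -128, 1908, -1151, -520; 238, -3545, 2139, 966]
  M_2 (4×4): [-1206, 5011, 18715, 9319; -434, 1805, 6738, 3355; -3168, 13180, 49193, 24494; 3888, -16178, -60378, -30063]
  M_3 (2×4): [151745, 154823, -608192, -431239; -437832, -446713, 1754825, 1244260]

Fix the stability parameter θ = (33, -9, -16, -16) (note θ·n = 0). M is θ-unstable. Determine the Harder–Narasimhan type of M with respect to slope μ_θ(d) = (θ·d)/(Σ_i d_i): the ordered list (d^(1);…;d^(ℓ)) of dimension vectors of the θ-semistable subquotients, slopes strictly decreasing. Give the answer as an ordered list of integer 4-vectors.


Barcode: M ≅ I[1,2], I[1,3], I[1,4]^2, I[3,3]. HN layers by μ_θ (4 steps, strictly decreasing):
  μ^(1)=12; μ^(2)=8/3; μ^(3)=-2; μ^(4)=-16

((1, 1, 0, 0); (1, 1, 1, 0); (2, 2, 2, 2); (0, 0, 1, 0))


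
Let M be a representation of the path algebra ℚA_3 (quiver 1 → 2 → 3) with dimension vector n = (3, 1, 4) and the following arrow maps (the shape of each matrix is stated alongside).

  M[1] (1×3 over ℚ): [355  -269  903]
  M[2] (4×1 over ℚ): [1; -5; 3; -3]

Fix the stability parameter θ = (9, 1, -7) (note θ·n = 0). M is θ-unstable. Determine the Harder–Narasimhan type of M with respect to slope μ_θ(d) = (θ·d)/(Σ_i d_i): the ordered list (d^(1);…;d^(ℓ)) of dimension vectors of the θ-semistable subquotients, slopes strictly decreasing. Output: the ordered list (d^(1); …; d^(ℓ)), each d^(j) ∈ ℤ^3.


Interval decomposition of M: I[1,1]^2, I[1,3], I[3,3]^3.
HN type (ℓ=3): μ^(1)=9; μ^(2)=1; μ^(3)=-7

((2, 0, 0); (1, 1, 1); (0, 0, 3))


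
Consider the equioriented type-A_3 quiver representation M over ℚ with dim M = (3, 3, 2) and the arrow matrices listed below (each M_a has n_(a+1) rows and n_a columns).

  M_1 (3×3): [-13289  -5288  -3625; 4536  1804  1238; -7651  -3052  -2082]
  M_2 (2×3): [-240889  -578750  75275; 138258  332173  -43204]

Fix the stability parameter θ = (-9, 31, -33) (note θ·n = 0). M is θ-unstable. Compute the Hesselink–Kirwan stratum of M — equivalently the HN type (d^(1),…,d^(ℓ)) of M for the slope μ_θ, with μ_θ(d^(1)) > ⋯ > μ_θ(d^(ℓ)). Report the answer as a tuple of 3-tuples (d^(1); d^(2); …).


Interval decomposition of M: I[1,2], I[1,3]^2.
HN type (ℓ=3): μ^(1)=31; μ^(2)=-1; μ^(3)=-9

((0, 1, 0); (0, 2, 2); (3, 0, 0))


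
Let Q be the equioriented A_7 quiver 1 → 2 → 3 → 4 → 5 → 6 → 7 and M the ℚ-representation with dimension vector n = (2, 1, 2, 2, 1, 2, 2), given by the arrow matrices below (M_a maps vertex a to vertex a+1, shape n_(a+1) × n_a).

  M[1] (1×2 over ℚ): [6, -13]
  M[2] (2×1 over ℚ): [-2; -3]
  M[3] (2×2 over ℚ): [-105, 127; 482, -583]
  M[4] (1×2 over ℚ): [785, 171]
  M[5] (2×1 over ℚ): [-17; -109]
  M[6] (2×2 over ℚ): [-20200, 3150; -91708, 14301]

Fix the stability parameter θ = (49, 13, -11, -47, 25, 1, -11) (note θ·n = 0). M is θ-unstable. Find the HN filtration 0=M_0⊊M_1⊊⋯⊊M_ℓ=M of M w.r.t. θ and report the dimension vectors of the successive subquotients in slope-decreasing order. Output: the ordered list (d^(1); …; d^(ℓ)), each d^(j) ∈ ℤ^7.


Interval decomposition of M: I[1,1], I[1,4], I[3,7], I[6,6], I[7,7].
HN type (ℓ=5): μ^(1)=49; μ^(2)=5; μ^(3)=1; μ^(4)=-11; μ^(5)=-29

((1, 0, 0, 0, 0, 0, 0); (0, 0, 0, 0, 1, 1, 1); (1, 1, 1, 1, 0, 1, 0); (0, 0, 0, 0, 0, 0, 1); (0, 0, 1, 1, 0, 0, 0))


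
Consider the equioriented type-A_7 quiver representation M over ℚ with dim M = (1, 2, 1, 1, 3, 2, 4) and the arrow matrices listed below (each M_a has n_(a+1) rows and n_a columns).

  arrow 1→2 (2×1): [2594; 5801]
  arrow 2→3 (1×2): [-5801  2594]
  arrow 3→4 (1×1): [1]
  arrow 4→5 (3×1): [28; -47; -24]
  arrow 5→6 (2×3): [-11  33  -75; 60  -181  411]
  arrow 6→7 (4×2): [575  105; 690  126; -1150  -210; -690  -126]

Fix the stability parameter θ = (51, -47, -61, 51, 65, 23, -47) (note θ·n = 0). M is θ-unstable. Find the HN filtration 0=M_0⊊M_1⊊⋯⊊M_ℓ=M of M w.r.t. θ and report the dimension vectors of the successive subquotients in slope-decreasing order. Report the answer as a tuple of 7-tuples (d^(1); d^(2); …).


Barcode: M ≅ I[1,2], I[2,7], I[5,5], I[5,6], I[7,7]^3. HN layers by μ_θ (6 steps, strictly decreasing):
  μ^(1)=65; μ^(2)=44; μ^(3)=23; μ^(4)=2; μ^(5)=-47; μ^(6)=-54

((0, 0, 0, 0, 1, 0, 0); (0, 0, 0, 0, 1, 1, 0); (0, 0, 0, 1, 1, 1, 1); (1, 1, 0, 0, 0, 0, 0); (0, 0, 0, 0, 0, 0, 3); (0, 1, 1, 0, 0, 0, 0))


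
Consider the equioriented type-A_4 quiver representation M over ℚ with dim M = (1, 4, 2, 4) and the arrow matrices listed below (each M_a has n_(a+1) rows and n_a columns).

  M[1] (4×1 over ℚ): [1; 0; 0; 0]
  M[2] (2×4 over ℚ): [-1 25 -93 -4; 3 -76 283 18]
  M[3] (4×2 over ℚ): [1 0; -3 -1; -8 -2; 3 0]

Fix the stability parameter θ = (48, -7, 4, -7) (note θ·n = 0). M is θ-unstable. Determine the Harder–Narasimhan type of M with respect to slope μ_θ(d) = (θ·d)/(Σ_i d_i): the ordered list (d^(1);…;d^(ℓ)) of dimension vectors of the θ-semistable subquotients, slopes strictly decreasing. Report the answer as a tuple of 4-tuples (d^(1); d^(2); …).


Barcode: M ≅ I[1,4], I[2,2]^2, I[2,4], I[4,4]^2. HN layers by μ_θ (3 steps, strictly decreasing):
  μ^(1)=19/2; μ^(2)=-3/2; μ^(3)=-7

((1, 1, 1, 1); (0, 0, 1, 1); (0, 3, 0, 2))


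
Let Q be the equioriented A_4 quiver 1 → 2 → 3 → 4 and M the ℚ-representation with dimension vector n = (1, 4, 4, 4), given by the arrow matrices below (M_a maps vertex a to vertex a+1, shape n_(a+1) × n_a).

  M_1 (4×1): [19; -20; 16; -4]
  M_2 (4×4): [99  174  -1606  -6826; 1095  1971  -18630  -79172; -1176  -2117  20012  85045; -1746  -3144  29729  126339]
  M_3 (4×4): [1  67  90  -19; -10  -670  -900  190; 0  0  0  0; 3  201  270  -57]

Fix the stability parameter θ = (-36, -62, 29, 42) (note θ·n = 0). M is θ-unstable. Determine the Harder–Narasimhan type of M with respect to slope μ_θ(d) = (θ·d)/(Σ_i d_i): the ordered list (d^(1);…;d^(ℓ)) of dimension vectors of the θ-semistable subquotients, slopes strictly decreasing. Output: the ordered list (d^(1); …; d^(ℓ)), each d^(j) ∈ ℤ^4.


Barcode: M ≅ I[1,4], I[2,3]^3, I[4,4]^3. HN layers by μ_θ (4 steps, strictly decreasing):
  μ^(1)=42; μ^(2)=29; μ^(3)=-49; μ^(4)=-62

((0, 0, 0, 4); (0, 0, 4, 0); (1, 1, 0, 0); (0, 3, 0, 0))


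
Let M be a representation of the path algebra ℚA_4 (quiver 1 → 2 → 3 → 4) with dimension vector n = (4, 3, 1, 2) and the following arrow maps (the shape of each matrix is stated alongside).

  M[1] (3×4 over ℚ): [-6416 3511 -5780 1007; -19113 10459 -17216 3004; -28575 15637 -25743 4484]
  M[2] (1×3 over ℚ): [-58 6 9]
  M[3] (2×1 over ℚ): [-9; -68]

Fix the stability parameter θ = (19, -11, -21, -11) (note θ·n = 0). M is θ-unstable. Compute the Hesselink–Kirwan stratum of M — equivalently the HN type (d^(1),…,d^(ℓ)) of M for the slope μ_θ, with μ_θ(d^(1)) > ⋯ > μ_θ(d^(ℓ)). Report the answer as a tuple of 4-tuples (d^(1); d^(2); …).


Interval decomposition of M: I[1,1], I[1,2]^2, I[1,4], I[4,4].
HN type (ℓ=4): μ^(1)=19; μ^(2)=4; μ^(3)=-6; μ^(4)=-11

((1, 0, 0, 0); (2, 2, 0, 0); (1, 1, 1, 1); (0, 0, 0, 1))


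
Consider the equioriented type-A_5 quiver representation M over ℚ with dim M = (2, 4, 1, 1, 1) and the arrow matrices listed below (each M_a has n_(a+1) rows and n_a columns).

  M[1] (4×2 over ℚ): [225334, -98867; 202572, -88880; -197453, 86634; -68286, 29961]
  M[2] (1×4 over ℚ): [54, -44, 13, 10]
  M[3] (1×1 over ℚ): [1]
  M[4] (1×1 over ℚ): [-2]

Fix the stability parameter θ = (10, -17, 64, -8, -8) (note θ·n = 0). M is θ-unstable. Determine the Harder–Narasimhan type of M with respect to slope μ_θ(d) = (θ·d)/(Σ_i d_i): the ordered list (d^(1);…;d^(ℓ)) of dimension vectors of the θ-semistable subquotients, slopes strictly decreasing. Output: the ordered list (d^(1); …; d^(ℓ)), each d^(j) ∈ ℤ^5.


Barcode: M ≅ I[1,2], I[1,5], I[2,2]^2. HN layers by μ_θ (3 steps, strictly decreasing):
  μ^(1)=16; μ^(2)=-7/2; μ^(3)=-17

((0, 0, 1, 1, 1); (2, 2, 0, 0, 0); (0, 2, 0, 0, 0))


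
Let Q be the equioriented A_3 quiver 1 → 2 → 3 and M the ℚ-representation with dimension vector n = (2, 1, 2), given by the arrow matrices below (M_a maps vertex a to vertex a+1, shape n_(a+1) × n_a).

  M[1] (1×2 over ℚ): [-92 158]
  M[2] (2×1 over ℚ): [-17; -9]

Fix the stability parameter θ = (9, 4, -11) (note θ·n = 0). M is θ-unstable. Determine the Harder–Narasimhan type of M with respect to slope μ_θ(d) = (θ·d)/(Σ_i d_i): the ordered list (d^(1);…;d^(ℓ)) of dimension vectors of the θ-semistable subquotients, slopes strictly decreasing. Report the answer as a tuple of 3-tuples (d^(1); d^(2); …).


Interval decomposition of M: I[1,1], I[1,3], I[3,3].
HN type (ℓ=3): μ^(1)=9; μ^(2)=2/3; μ^(3)=-11

((1, 0, 0); (1, 1, 1); (0, 0, 1))


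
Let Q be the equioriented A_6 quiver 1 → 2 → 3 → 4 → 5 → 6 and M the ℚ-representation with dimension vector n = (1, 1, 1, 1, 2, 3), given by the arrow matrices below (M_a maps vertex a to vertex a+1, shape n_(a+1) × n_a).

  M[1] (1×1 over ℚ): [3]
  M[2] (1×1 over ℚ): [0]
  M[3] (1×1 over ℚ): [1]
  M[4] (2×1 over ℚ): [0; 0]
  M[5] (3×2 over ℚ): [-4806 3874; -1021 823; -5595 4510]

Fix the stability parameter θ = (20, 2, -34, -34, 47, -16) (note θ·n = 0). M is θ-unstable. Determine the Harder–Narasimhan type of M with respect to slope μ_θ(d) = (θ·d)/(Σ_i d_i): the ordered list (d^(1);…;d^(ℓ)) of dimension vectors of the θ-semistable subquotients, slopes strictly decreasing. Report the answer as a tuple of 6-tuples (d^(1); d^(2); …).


Barcode: M ≅ I[1,2], I[3,4], I[5,6]^2, I[6,6]. HN layers by μ_θ (4 steps, strictly decreasing):
  μ^(1)=31/2; μ^(2)=11; μ^(3)=-16; μ^(4)=-34

((0, 0, 0, 0, 2, 2); (1, 1, 0, 0, 0, 0); (0, 0, 0, 0, 0, 1); (0, 0, 1, 1, 0, 0))


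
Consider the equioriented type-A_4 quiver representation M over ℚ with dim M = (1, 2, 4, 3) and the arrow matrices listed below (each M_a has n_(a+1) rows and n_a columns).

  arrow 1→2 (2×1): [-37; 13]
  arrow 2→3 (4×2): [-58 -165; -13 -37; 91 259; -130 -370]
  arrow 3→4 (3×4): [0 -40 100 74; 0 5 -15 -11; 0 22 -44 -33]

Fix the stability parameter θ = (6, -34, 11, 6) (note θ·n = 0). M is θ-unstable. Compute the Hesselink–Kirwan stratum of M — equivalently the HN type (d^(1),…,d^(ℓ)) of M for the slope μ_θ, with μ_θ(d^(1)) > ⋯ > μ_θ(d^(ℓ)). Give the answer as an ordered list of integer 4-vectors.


Via rank(M_{q-1}∘⋯∘M_p): M ≅ I[1,3], I[2,3], I[3,4]^2, I[4,4].
μ_θ-semistable layers: μ^(1)=11; μ^(2)=17/2; μ^(3)=6; μ^(4)=-14; μ^(5)=-34

((0, 0, 2, 0); (0, 0, 2, 2); (0, 0, 0, 1); (1, 1, 0, 0); (0, 1, 0, 0))


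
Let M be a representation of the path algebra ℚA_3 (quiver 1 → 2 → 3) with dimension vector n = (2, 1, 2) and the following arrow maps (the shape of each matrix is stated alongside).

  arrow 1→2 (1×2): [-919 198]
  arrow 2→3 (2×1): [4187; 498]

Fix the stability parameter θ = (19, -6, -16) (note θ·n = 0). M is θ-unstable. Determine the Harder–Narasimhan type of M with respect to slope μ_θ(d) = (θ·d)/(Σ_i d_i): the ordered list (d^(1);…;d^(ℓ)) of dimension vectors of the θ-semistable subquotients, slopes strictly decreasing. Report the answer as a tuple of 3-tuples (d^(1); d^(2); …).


Barcode: M ≅ I[1,1], I[1,3], I[3,3]. HN layers by μ_θ (3 steps, strictly decreasing):
  μ^(1)=19; μ^(2)=-1; μ^(3)=-16

((1, 0, 0); (1, 1, 1); (0, 0, 1))


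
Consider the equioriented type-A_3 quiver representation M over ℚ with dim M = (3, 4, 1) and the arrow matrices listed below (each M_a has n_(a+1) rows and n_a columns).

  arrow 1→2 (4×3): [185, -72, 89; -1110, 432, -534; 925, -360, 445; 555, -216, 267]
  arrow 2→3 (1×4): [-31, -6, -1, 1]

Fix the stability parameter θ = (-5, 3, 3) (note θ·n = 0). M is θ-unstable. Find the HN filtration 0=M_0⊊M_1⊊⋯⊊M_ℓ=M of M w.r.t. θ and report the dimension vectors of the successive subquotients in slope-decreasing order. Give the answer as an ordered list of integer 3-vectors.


Via rank(M_{q-1}∘⋯∘M_p): M ≅ I[1,1]^2, I[1,3], I[2,2]^3.
μ_θ-semistable layers: μ^(1)=3; μ^(2)=-5

((0, 4, 1); (3, 0, 0))


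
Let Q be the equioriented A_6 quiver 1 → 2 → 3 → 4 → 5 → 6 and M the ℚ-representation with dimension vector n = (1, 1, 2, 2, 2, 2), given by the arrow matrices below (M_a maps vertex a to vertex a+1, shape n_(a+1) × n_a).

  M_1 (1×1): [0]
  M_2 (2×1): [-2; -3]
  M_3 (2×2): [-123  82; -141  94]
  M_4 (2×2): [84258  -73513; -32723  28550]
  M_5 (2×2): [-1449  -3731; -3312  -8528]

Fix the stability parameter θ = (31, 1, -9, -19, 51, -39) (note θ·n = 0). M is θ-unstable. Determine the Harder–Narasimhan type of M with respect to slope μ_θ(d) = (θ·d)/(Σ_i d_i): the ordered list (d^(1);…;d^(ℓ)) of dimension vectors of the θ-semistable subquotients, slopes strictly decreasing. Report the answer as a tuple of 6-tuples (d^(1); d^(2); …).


Interval decomposition of M: I[1,1], I[2,3], I[3,5], I[4,6], I[6,6].
HN type (ℓ=7): μ^(1)=51; μ^(2)=31; μ^(3)=6; μ^(4)=-4; μ^(5)=-14; μ^(6)=-19; μ^(7)=-39

((0, 0, 0, 0, 1, 0); (1, 0, 0, 0, 0, 0); (0, 0, 0, 0, 1, 1); (0, 1, 1, 0, 0, 0); (0, 0, 1, 1, 0, 0); (0, 0, 0, 1, 0, 0); (0, 0, 0, 0, 0, 1))


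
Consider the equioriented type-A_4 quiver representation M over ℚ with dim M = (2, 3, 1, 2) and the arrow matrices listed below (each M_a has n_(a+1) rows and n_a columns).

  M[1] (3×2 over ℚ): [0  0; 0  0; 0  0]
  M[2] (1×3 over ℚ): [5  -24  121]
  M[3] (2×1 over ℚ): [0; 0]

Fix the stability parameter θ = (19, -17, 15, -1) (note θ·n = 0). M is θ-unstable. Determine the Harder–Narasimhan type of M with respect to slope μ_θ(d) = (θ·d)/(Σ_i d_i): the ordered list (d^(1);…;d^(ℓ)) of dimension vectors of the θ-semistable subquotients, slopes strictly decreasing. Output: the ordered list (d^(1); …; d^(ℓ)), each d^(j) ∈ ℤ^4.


Interval decomposition of M: I[1,1]^2, I[2,2]^2, I[2,3], I[4,4]^2.
HN type (ℓ=4): μ^(1)=19; μ^(2)=15; μ^(3)=-1; μ^(4)=-17

((2, 0, 0, 0); (0, 0, 1, 0); (0, 0, 0, 2); (0, 3, 0, 0))


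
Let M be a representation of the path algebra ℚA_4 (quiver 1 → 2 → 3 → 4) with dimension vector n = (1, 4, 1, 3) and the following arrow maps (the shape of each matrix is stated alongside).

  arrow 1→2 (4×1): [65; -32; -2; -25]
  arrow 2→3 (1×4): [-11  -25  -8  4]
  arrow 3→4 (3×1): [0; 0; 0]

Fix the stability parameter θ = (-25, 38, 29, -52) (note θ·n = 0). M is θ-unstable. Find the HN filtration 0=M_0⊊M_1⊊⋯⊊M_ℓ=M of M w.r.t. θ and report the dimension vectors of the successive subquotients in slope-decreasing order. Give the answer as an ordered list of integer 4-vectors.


Via rank(M_{q-1}∘⋯∘M_p): M ≅ I[1,3], I[2,2]^3, I[4,4]^3.
μ_θ-semistable layers: μ^(1)=38; μ^(2)=67/2; μ^(3)=-25; μ^(4)=-52

((0, 3, 0, 0); (0, 1, 1, 0); (1, 0, 0, 0); (0, 0, 0, 3))


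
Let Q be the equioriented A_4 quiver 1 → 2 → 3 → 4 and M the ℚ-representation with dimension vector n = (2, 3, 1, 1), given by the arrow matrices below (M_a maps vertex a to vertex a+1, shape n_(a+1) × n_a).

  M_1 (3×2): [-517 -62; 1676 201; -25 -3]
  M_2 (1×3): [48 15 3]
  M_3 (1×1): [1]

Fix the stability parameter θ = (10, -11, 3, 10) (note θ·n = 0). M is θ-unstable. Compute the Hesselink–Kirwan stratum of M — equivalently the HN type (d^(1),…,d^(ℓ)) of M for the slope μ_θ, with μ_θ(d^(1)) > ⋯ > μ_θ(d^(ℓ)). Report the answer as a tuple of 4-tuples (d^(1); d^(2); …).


Barcode: M ≅ I[1,2], I[1,4], I[2,2]. HN layers by μ_θ (4 steps, strictly decreasing):
  μ^(1)=10; μ^(2)=3; μ^(3)=-1/2; μ^(4)=-11

((0, 0, 0, 1); (0, 0, 1, 0); (2, 2, 0, 0); (0, 1, 0, 0))


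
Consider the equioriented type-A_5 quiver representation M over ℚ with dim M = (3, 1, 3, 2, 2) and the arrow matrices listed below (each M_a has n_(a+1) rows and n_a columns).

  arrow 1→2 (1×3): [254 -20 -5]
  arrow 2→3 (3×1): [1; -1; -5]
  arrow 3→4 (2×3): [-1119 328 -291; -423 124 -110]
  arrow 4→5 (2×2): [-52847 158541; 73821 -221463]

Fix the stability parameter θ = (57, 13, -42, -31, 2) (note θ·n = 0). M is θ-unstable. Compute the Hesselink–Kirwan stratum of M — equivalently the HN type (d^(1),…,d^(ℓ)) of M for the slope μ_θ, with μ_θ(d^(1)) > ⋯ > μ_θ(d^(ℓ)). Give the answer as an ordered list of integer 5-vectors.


Via rank(M_{q-1}∘⋯∘M_p): M ≅ I[1,1]^2, I[1,5], I[3,3], I[3,4], I[5,5].
μ_θ-semistable layers: μ^(1)=57; μ^(2)=2; μ^(3)=-3/4; μ^(4)=-31; μ^(5)=-42

((2, 0, 0, 0, 0); (0, 0, 0, 0, 2); (1, 1, 1, 1, 0); (0, 0, 0, 1, 0); (0, 0, 2, 0, 0))


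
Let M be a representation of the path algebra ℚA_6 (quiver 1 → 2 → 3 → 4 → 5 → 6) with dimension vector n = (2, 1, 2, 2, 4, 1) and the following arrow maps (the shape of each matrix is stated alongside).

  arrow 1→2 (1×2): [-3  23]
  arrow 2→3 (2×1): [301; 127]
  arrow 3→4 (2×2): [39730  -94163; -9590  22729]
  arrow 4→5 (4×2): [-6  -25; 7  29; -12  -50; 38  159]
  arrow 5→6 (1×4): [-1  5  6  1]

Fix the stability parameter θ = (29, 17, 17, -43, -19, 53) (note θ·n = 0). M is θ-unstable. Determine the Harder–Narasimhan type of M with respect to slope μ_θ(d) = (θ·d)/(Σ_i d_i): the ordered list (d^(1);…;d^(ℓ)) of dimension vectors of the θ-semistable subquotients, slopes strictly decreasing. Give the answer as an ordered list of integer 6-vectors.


Barcode: M ≅ I[1,1], I[1,5], I[3,3], I[4,6], I[5,5]^2. HN layers by μ_θ (6 steps, strictly decreasing):
  μ^(1)=53; μ^(2)=29; μ^(3)=17; μ^(4)=1/5; μ^(5)=-19; μ^(6)=-43

((0, 0, 0, 0, 0, 1); (1, 0, 0, 0, 0, 0); (0, 0, 1, 0, 0, 0); (1, 1, 1, 1, 1, 0); (0, 0, 0, 0, 3, 0); (0, 0, 0, 1, 0, 0))


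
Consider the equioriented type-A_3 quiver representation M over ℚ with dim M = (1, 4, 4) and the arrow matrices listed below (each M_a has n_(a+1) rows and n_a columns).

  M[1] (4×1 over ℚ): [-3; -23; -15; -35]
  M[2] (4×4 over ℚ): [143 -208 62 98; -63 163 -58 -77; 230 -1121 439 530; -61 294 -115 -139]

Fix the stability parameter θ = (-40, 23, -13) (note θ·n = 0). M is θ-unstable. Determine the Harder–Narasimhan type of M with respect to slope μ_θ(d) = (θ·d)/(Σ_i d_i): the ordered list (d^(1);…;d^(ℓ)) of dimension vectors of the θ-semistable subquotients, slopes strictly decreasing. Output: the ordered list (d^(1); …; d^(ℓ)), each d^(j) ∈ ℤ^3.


Barcode: M ≅ I[1,3], I[2,3]^3. HN layers by μ_θ (2 steps, strictly decreasing):
  μ^(1)=5; μ^(2)=-40

((0, 4, 4); (1, 0, 0))


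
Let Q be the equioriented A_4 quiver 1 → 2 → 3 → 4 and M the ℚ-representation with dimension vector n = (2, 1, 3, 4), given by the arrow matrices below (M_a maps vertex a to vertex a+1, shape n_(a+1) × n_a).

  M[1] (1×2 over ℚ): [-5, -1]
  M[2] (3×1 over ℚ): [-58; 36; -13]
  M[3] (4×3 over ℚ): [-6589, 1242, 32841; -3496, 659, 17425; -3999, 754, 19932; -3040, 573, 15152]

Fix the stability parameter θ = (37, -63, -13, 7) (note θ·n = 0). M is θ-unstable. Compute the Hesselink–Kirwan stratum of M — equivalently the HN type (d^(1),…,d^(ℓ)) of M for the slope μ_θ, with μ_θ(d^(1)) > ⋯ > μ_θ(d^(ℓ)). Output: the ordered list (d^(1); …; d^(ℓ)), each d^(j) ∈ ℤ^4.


Interval decomposition of M: I[1,1], I[1,4], I[3,4]^2, I[4,4].
HN type (ℓ=3): μ^(1)=37; μ^(2)=7; μ^(3)=-13

((1, 0, 0, 0); (0, 0, 0, 4); (1, 1, 3, 0))


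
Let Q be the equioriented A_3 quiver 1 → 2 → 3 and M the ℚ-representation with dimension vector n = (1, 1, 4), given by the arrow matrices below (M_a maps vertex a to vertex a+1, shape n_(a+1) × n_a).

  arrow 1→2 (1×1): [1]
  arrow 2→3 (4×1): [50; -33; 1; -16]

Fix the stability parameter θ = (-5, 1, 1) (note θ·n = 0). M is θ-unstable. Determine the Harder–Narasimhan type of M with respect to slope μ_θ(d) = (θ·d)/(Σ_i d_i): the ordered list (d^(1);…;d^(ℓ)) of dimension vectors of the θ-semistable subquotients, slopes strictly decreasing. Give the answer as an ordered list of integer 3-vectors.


Via rank(M_{q-1}∘⋯∘M_p): M ≅ I[1,3], I[3,3]^3.
μ_θ-semistable layers: μ^(1)=1; μ^(2)=-5

((0, 1, 4); (1, 0, 0))


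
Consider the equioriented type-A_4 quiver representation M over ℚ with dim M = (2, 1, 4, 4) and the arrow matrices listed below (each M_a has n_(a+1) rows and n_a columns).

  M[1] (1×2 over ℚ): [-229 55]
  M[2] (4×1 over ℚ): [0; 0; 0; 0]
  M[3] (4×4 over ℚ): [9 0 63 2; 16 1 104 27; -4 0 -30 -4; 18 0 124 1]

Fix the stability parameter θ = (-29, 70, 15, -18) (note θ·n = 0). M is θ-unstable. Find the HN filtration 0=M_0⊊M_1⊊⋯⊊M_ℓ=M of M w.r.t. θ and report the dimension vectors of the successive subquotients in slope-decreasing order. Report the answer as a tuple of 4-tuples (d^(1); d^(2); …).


Interval decomposition of M: I[1,1], I[1,2], I[3,4]^4.
HN type (ℓ=3): μ^(1)=70; μ^(2)=-3/2; μ^(3)=-29

((0, 1, 0, 0); (0, 0, 4, 4); (2, 0, 0, 0))


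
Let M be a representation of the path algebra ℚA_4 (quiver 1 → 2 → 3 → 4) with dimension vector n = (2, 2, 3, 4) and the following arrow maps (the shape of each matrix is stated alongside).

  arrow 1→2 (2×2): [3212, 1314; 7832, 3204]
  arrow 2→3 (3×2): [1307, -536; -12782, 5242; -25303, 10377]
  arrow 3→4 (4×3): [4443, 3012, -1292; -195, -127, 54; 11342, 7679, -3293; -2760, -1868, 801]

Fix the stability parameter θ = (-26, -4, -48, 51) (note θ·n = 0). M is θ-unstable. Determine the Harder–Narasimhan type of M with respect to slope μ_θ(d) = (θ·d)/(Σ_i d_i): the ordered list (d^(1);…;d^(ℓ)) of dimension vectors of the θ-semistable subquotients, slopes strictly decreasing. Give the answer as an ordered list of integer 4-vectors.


Barcode: M ≅ I[1,1], I[1,4], I[2,4], I[3,4], I[4,4]. HN layers by μ_θ (3 steps, strictly decreasing):
  μ^(1)=51; μ^(2)=-26; μ^(3)=-48

((0, 0, 0, 4); (2, 2, 2, 0); (0, 0, 1, 0))


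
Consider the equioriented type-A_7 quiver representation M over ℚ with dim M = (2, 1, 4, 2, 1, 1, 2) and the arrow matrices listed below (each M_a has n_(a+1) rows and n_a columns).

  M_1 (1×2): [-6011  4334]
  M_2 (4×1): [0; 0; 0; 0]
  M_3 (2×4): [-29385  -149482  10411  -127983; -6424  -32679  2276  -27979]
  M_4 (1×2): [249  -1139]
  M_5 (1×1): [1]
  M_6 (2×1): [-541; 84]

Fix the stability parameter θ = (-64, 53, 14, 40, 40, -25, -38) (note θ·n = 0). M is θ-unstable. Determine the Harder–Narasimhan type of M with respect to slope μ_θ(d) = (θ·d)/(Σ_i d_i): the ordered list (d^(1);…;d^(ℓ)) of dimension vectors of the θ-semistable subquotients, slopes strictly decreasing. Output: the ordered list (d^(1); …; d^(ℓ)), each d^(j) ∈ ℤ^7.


Via rank(M_{q-1}∘⋯∘M_p): M ≅ I[1,1], I[1,2], I[3,3]^2, I[3,4], I[3,7], I[7,7].
μ_θ-semistable layers: μ^(1)=53; μ^(2)=40; μ^(3)=14; μ^(4)=31/5; μ^(5)=-38; μ^(6)=-64

((0, 1, 0, 0, 0, 0, 0); (0, 0, 0, 1, 0, 0, 0); (0, 0, 3, 0, 0, 0, 0); (0, 0, 1, 1, 1, 1, 1); (0, 0, 0, 0, 0, 0, 1); (2, 0, 0, 0, 0, 0, 0))


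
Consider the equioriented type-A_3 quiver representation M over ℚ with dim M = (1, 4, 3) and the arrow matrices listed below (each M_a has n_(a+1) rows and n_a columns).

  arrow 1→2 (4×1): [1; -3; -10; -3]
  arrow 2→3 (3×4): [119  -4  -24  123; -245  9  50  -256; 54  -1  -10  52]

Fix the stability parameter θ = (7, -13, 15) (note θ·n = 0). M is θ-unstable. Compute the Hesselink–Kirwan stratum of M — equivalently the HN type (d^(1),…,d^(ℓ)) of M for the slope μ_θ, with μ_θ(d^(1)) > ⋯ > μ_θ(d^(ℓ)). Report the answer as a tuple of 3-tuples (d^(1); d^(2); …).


Barcode: M ≅ I[1,3], I[2,2], I[2,3]^2. HN layers by μ_θ (3 steps, strictly decreasing):
  μ^(1)=15; μ^(2)=-3; μ^(3)=-13

((0, 0, 3); (1, 1, 0); (0, 3, 0))


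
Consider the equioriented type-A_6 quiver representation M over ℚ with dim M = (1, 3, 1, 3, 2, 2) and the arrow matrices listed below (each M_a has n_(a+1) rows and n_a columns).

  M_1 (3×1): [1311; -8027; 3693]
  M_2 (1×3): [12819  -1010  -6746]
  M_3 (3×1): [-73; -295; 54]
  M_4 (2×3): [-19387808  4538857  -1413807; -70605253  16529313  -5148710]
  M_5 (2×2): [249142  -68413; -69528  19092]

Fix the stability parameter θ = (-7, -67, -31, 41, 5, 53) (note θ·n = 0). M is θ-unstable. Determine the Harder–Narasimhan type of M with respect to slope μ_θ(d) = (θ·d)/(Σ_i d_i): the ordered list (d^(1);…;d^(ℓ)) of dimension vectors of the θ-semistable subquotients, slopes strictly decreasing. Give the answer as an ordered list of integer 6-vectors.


Interval decomposition of M: I[1,5], I[2,2]^2, I[4,4], I[4,6], I[6,6].
HN type (ℓ=6): μ^(1)=53; μ^(2)=41; μ^(3)=23; μ^(4)=-31; μ^(5)=-37; μ^(6)=-67

((0, 0, 0, 0, 0, 2); (0, 0, 0, 1, 0, 0); (0, 0, 0, 2, 2, 0); (0, 0, 1, 0, 0, 0); (1, 1, 0, 0, 0, 0); (0, 2, 0, 0, 0, 0))


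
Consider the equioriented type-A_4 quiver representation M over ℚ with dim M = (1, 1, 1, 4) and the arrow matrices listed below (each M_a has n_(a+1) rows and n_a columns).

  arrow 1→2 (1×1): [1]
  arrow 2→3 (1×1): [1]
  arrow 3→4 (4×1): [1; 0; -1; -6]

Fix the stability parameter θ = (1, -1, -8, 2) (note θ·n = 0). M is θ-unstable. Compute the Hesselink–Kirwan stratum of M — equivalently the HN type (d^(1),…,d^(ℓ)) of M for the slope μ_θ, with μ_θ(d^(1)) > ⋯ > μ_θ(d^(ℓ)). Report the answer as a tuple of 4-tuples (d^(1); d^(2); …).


Barcode: M ≅ I[1,4], I[4,4]^3. HN layers by μ_θ (2 steps, strictly decreasing):
  μ^(1)=2; μ^(2)=-8/3

((0, 0, 0, 4); (1, 1, 1, 0))


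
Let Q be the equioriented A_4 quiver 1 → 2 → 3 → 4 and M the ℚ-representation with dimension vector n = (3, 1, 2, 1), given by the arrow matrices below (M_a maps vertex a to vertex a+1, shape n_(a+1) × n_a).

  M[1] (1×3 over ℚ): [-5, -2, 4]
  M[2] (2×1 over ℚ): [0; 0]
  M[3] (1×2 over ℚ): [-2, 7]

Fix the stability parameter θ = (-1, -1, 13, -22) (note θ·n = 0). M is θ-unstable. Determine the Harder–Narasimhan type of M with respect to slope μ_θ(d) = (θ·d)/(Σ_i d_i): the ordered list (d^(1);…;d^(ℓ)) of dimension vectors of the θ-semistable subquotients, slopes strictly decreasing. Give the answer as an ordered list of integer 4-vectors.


Barcode: M ≅ I[1,1]^2, I[1,2], I[3,3], I[3,4]. HN layers by μ_θ (3 steps, strictly decreasing):
  μ^(1)=13; μ^(2)=-1; μ^(3)=-9/2

((0, 0, 1, 0); (3, 1, 0, 0); (0, 0, 1, 1))


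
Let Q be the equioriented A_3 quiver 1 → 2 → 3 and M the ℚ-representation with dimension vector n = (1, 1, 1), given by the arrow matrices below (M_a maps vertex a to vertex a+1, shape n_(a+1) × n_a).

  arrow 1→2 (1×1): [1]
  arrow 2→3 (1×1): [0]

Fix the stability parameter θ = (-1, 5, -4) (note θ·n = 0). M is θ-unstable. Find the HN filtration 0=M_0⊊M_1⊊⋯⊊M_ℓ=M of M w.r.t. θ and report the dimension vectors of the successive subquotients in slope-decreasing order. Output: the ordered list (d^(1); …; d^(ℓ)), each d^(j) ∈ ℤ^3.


Interval decomposition of M: I[1,2], I[3,3].
HN type (ℓ=3): μ^(1)=5; μ^(2)=-1; μ^(3)=-4

((0, 1, 0); (1, 0, 0); (0, 0, 1))


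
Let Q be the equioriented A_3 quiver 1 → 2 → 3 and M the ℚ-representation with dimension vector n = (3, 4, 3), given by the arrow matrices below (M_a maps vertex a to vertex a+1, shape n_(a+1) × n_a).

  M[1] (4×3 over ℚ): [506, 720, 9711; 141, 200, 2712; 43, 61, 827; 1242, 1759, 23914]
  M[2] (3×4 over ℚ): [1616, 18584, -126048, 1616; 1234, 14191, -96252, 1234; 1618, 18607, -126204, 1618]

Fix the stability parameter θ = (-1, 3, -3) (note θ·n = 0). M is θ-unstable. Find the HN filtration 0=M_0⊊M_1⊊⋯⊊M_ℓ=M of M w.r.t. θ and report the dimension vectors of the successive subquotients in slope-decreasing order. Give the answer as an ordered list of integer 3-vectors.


Barcode: M ≅ I[1,2]^2, I[1,3], I[2,2], I[3,3]^2. HN layers by μ_θ (4 steps, strictly decreasing):
  μ^(1)=3; μ^(2)=0; μ^(3)=-1; μ^(4)=-3

((0, 3, 0); (0, 1, 1); (3, 0, 0); (0, 0, 2))
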